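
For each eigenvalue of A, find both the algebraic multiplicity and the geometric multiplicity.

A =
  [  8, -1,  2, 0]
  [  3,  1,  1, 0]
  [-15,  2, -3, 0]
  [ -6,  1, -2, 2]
λ = 2: alg = 4, geom = 2

Step 1 — factor the characteristic polynomial to read off the algebraic multiplicities:
  χ_A(x) = (x - 2)^4

Step 2 — compute geometric multiplicities via the rank-nullity identity g(λ) = n − rank(A − λI):
  rank(A − (2)·I) = 2, so dim ker(A − (2)·I) = n − 2 = 2

Summary:
  λ = 2: algebraic multiplicity = 4, geometric multiplicity = 2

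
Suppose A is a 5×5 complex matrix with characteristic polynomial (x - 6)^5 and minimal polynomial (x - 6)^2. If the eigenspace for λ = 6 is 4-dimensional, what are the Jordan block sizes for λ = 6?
Block sizes for λ = 6: [2, 1, 1, 1]

Step 1 — from the characteristic polynomial, algebraic multiplicity of λ = 6 is 5. From dim ker(A − (6)·I) = 4, there are exactly 4 Jordan blocks for λ = 6.
Step 2 — from the minimal polynomial, the factor (x − 6)^2 tells us the largest block for λ = 6 has size 2.
Step 3 — with total size 5, 4 blocks, and largest block 2, the block sizes (in nonincreasing order) are [2, 1, 1, 1].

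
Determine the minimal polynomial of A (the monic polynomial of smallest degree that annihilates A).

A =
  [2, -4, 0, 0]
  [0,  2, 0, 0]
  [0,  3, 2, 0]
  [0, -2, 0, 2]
x^2 - 4*x + 4

The characteristic polynomial is χ_A(x) = (x - 2)^4, so the eigenvalues are known. The minimal polynomial is
  m_A(x) = Π_λ (x − λ)^{k_λ}
where k_λ is the size of the *largest* Jordan block for λ (equivalently, the smallest k with (A − λI)^k v = 0 for every generalised eigenvector v of λ).

  λ = 2: largest Jordan block has size 2, contributing (x − 2)^2

So m_A(x) = (x - 2)^2 = x^2 - 4*x + 4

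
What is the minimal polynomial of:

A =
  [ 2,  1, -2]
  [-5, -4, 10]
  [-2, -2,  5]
x^2 - 2*x + 1

The characteristic polynomial is χ_A(x) = (x - 1)^3, so the eigenvalues are known. The minimal polynomial is
  m_A(x) = Π_λ (x − λ)^{k_λ}
where k_λ is the size of the *largest* Jordan block for λ (equivalently, the smallest k with (A − λI)^k v = 0 for every generalised eigenvector v of λ).

  λ = 1: largest Jordan block has size 2, contributing (x − 1)^2

So m_A(x) = (x - 1)^2 = x^2 - 2*x + 1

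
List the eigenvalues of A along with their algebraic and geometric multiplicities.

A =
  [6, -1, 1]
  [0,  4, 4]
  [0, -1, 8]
λ = 6: alg = 3, geom = 1

Step 1 — factor the characteristic polynomial to read off the algebraic multiplicities:
  χ_A(x) = (x - 6)^3

Step 2 — compute geometric multiplicities via the rank-nullity identity g(λ) = n − rank(A − λI):
  rank(A − (6)·I) = 2, so dim ker(A − (6)·I) = n − 2 = 1

Summary:
  λ = 6: algebraic multiplicity = 3, geometric multiplicity = 1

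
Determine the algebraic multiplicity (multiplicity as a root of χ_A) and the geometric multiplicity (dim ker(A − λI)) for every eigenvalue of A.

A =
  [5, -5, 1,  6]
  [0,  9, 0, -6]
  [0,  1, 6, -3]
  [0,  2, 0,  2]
λ = 5: alg = 2, geom = 2; λ = 6: alg = 2, geom = 1

Step 1 — factor the characteristic polynomial to read off the algebraic multiplicities:
  χ_A(x) = (x - 6)^2*(x - 5)^2

Step 2 — compute geometric multiplicities via the rank-nullity identity g(λ) = n − rank(A − λI):
  rank(A − (5)·I) = 2, so dim ker(A − (5)·I) = n − 2 = 2
  rank(A − (6)·I) = 3, so dim ker(A − (6)·I) = n − 3 = 1

Summary:
  λ = 5: algebraic multiplicity = 2, geometric multiplicity = 2
  λ = 6: algebraic multiplicity = 2, geometric multiplicity = 1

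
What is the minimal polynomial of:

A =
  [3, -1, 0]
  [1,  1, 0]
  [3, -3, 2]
x^2 - 4*x + 4

The characteristic polynomial is χ_A(x) = (x - 2)^3, so the eigenvalues are known. The minimal polynomial is
  m_A(x) = Π_λ (x − λ)^{k_λ}
where k_λ is the size of the *largest* Jordan block for λ (equivalently, the smallest k with (A − λI)^k v = 0 for every generalised eigenvector v of λ).

  λ = 2: largest Jordan block has size 2, contributing (x − 2)^2

So m_A(x) = (x - 2)^2 = x^2 - 4*x + 4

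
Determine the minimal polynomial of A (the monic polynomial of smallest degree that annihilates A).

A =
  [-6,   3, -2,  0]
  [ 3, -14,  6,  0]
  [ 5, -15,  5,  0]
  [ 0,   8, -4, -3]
x^3 + 13*x^2 + 55*x + 75

The characteristic polynomial is χ_A(x) = (x + 3)*(x + 5)^3, so the eigenvalues are known. The minimal polynomial is
  m_A(x) = Π_λ (x − λ)^{k_λ}
where k_λ is the size of the *largest* Jordan block for λ (equivalently, the smallest k with (A − λI)^k v = 0 for every generalised eigenvector v of λ).

  λ = -5: largest Jordan block has size 2, contributing (x + 5)^2
  λ = -3: largest Jordan block has size 1, contributing (x + 3)

So m_A(x) = (x + 3)*(x + 5)^2 = x^3 + 13*x^2 + 55*x + 75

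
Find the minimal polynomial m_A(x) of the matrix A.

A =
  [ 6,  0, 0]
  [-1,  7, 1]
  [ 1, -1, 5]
x^2 - 12*x + 36

The characteristic polynomial is χ_A(x) = (x - 6)^3, so the eigenvalues are known. The minimal polynomial is
  m_A(x) = Π_λ (x − λ)^{k_λ}
where k_λ is the size of the *largest* Jordan block for λ (equivalently, the smallest k with (A − λI)^k v = 0 for every generalised eigenvector v of λ).

  λ = 6: largest Jordan block has size 2, contributing (x − 6)^2

So m_A(x) = (x - 6)^2 = x^2 - 12*x + 36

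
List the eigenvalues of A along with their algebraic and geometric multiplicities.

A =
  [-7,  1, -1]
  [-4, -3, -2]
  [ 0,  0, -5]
λ = -5: alg = 3, geom = 2

Step 1 — factor the characteristic polynomial to read off the algebraic multiplicities:
  χ_A(x) = (x + 5)^3

Step 2 — compute geometric multiplicities via the rank-nullity identity g(λ) = n − rank(A − λI):
  rank(A − (-5)·I) = 1, so dim ker(A − (-5)·I) = n − 1 = 2

Summary:
  λ = -5: algebraic multiplicity = 3, geometric multiplicity = 2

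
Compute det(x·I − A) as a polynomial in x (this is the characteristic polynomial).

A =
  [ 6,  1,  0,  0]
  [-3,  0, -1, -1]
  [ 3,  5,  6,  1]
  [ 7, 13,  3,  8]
x^4 - 20*x^3 + 150*x^2 - 500*x + 625

Expanding det(x·I − A) (e.g. by cofactor expansion or by noting that A is similar to its Jordan form J, which has the same characteristic polynomial as A) gives
  χ_A(x) = x^4 - 20*x^3 + 150*x^2 - 500*x + 625
which factors as (x - 5)^4. The eigenvalues (with algebraic multiplicities) are λ = 5 with multiplicity 4.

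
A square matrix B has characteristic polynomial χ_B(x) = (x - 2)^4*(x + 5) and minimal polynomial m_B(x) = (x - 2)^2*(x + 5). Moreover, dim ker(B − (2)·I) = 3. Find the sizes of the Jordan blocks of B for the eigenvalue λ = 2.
Block sizes for λ = 2: [2, 1, 1]

Step 1 — from the characteristic polynomial, algebraic multiplicity of λ = 2 is 4. From dim ker(B − (2)·I) = 3, there are exactly 3 Jordan blocks for λ = 2.
Step 2 — from the minimal polynomial, the factor (x − 2)^2 tells us the largest block for λ = 2 has size 2.
Step 3 — with total size 4, 3 blocks, and largest block 2, the block sizes (in nonincreasing order) are [2, 1, 1].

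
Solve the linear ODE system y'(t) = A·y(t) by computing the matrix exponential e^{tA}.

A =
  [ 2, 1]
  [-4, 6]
e^{tA} =
  [-2*t*exp(4*t) + exp(4*t), t*exp(4*t)]
  [-4*t*exp(4*t), 2*t*exp(4*t) + exp(4*t)]

Strategy: write A = P · J · P⁻¹ where J is a Jordan canonical form, so e^{tA} = P · e^{tJ} · P⁻¹, and e^{tJ} can be computed block-by-block.

A has Jordan form
J =
  [4, 1]
  [0, 4]
(up to reordering of blocks).

Per-block formulas:
  For a 2×2 Jordan block J_2(4): exp(t · J_2(4)) = e^(4t)·(I + t·N), where N is the 2×2 nilpotent shift.

After assembling e^{tJ} and conjugating by P, we get:

e^{tA} =
  [-2*t*exp(4*t) + exp(4*t), t*exp(4*t)]
  [-4*t*exp(4*t), 2*t*exp(4*t) + exp(4*t)]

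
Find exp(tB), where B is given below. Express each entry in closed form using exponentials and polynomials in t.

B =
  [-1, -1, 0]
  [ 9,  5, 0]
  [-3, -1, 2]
e^{tB} =
  [-3*t*exp(2*t) + exp(2*t), -t*exp(2*t), 0]
  [9*t*exp(2*t), 3*t*exp(2*t) + exp(2*t), 0]
  [-3*t*exp(2*t), -t*exp(2*t), exp(2*t)]

Strategy: write B = P · J · P⁻¹ where J is a Jordan canonical form, so e^{tB} = P · e^{tJ} · P⁻¹, and e^{tJ} can be computed block-by-block.

B has Jordan form
J =
  [2, 1, 0]
  [0, 2, 0]
  [0, 0, 2]
(up to reordering of blocks).

Per-block formulas:
  For a 2×2 Jordan block J_2(2): exp(t · J_2(2)) = e^(2t)·(I + t·N), where N is the 2×2 nilpotent shift.
  For a 1×1 block at λ = 2: exp(t · [2]) = [e^(2t)].

After assembling e^{tJ} and conjugating by P, we get:

e^{tB} =
  [-3*t*exp(2*t) + exp(2*t), -t*exp(2*t), 0]
  [9*t*exp(2*t), 3*t*exp(2*t) + exp(2*t), 0]
  [-3*t*exp(2*t), -t*exp(2*t), exp(2*t)]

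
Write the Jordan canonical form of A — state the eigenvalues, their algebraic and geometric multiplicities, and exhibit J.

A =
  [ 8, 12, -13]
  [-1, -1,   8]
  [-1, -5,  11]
J_3(6)

The characteristic polynomial is
  det(x·I − A) = x^3 - 18*x^2 + 108*x - 216 = (x - 6)^3

Eigenvalues and multiplicities (the geometric multiplicity of λ is n − rank(A − λI), which equals the number of Jordan blocks for λ):
  λ = 6: algebraic multiplicity = 3, geometric multiplicity = 1

Determining the block sizes for each eigenvalue:
  λ = 6: one block (gm = 1), so the single block has size am = 3 → block sizes [3]

Assembling the blocks gives a Jordan form
J =
  [6, 1, 0]
  [0, 6, 1]
  [0, 0, 6]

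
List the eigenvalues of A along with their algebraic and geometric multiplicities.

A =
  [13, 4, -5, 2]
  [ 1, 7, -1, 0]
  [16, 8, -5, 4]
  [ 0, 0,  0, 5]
λ = 5: alg = 4, geom = 2

Step 1 — factor the characteristic polynomial to read off the algebraic multiplicities:
  χ_A(x) = (x - 5)^4

Step 2 — compute geometric multiplicities via the rank-nullity identity g(λ) = n − rank(A − λI):
  rank(A − (5)·I) = 2, so dim ker(A − (5)·I) = n − 2 = 2

Summary:
  λ = 5: algebraic multiplicity = 4, geometric multiplicity = 2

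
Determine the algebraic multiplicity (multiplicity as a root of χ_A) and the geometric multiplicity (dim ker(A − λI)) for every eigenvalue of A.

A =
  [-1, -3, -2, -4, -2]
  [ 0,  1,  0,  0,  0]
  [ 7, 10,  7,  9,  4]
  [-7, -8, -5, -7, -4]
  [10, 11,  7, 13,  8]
λ = 1: alg = 2, geom = 1; λ = 2: alg = 3, geom = 2

Step 1 — factor the characteristic polynomial to read off the algebraic multiplicities:
  χ_A(x) = (x - 2)^3*(x - 1)^2

Step 2 — compute geometric multiplicities via the rank-nullity identity g(λ) = n − rank(A − λI):
  rank(A − (1)·I) = 4, so dim ker(A − (1)·I) = n − 4 = 1
  rank(A − (2)·I) = 3, so dim ker(A − (2)·I) = n − 3 = 2

Summary:
  λ = 1: algebraic multiplicity = 2, geometric multiplicity = 1
  λ = 2: algebraic multiplicity = 3, geometric multiplicity = 2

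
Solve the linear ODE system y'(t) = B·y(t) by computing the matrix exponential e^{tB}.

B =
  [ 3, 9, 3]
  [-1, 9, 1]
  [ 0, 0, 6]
e^{tB} =
  [-3*t*exp(6*t) + exp(6*t), 9*t*exp(6*t), 3*t*exp(6*t)]
  [-t*exp(6*t), 3*t*exp(6*t) + exp(6*t), t*exp(6*t)]
  [0, 0, exp(6*t)]

Strategy: write B = P · J · P⁻¹ where J is a Jordan canonical form, so e^{tB} = P · e^{tJ} · P⁻¹, and e^{tJ} can be computed block-by-block.

B has Jordan form
J =
  [6, 1, 0]
  [0, 6, 0]
  [0, 0, 6]
(up to reordering of blocks).

Per-block formulas:
  For a 1×1 block at λ = 6: exp(t · [6]) = [e^(6t)].
  For a 2×2 Jordan block J_2(6): exp(t · J_2(6)) = e^(6t)·(I + t·N), where N is the 2×2 nilpotent shift.

After assembling e^{tJ} and conjugating by P, we get:

e^{tB} =
  [-3*t*exp(6*t) + exp(6*t), 9*t*exp(6*t), 3*t*exp(6*t)]
  [-t*exp(6*t), 3*t*exp(6*t) + exp(6*t), t*exp(6*t)]
  [0, 0, exp(6*t)]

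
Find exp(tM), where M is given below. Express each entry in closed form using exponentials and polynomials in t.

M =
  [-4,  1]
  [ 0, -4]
e^{tM} =
  [exp(-4*t), t*exp(-4*t)]
  [0, exp(-4*t)]

Strategy: write M = P · J · P⁻¹ where J is a Jordan canonical form, so e^{tM} = P · e^{tJ} · P⁻¹, and e^{tJ} can be computed block-by-block.

M has Jordan form
J =
  [-4,  1]
  [ 0, -4]
(up to reordering of blocks).

Per-block formulas:
  For a 2×2 Jordan block J_2(-4): exp(t · J_2(-4)) = e^(-4t)·(I + t·N), where N is the 2×2 nilpotent shift.

After assembling e^{tJ} and conjugating by P, we get:

e^{tM} =
  [exp(-4*t), t*exp(-4*t)]
  [0, exp(-4*t)]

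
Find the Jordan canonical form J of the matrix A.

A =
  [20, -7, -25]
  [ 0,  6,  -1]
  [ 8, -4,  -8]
J_3(6)

The characteristic polynomial is
  det(x·I − A) = x^3 - 18*x^2 + 108*x - 216 = (x - 6)^3

Eigenvalues and multiplicities (the geometric multiplicity of λ is n − rank(A − λI), which equals the number of Jordan blocks for λ):
  λ = 6: algebraic multiplicity = 3, geometric multiplicity = 1

Determining the block sizes for each eigenvalue:
  λ = 6: one block (gm = 1), so the single block has size am = 3 → block sizes [3]

Assembling the blocks gives a Jordan form
J =
  [6, 1, 0]
  [0, 6, 1]
  [0, 0, 6]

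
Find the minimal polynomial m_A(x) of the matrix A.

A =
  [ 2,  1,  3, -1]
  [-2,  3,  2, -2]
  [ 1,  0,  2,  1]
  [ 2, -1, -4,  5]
x^2 - 6*x + 9

The characteristic polynomial is χ_A(x) = (x - 3)^4, so the eigenvalues are known. The minimal polynomial is
  m_A(x) = Π_λ (x − λ)^{k_λ}
where k_λ is the size of the *largest* Jordan block for λ (equivalently, the smallest k with (A − λI)^k v = 0 for every generalised eigenvector v of λ).

  λ = 3: largest Jordan block has size 2, contributing (x − 3)^2

So m_A(x) = (x - 3)^2 = x^2 - 6*x + 9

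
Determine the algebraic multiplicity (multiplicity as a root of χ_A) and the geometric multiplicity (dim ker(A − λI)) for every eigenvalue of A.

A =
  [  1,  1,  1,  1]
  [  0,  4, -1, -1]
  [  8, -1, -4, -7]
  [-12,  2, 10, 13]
λ = 3: alg = 3, geom = 2; λ = 5: alg = 1, geom = 1

Step 1 — factor the characteristic polynomial to read off the algebraic multiplicities:
  χ_A(x) = (x - 5)*(x - 3)^3

Step 2 — compute geometric multiplicities via the rank-nullity identity g(λ) = n − rank(A − λI):
  rank(A − (3)·I) = 2, so dim ker(A − (3)·I) = n − 2 = 2
  rank(A − (5)·I) = 3, so dim ker(A − (5)·I) = n − 3 = 1

Summary:
  λ = 3: algebraic multiplicity = 3, geometric multiplicity = 2
  λ = 5: algebraic multiplicity = 1, geometric multiplicity = 1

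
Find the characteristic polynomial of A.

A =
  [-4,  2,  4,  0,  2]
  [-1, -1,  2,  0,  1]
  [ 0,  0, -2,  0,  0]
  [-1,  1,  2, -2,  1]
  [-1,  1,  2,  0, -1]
x^5 + 10*x^4 + 40*x^3 + 80*x^2 + 80*x + 32

Expanding det(x·I − A) (e.g. by cofactor expansion or by noting that A is similar to its Jordan form J, which has the same characteristic polynomial as A) gives
  χ_A(x) = x^5 + 10*x^4 + 40*x^3 + 80*x^2 + 80*x + 32
which factors as (x + 2)^5. The eigenvalues (with algebraic multiplicities) are λ = -2 with multiplicity 5.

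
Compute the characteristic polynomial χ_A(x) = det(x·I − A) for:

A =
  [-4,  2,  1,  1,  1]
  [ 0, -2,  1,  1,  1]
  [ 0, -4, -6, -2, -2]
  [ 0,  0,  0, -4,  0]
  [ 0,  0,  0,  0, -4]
x^5 + 20*x^4 + 160*x^3 + 640*x^2 + 1280*x + 1024

Expanding det(x·I − A) (e.g. by cofactor expansion or by noting that A is similar to its Jordan form J, which has the same characteristic polynomial as A) gives
  χ_A(x) = x^5 + 20*x^4 + 160*x^3 + 640*x^2 + 1280*x + 1024
which factors as (x + 4)^5. The eigenvalues (with algebraic multiplicities) are λ = -4 with multiplicity 5.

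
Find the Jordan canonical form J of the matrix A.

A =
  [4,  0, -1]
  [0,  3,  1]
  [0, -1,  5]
J_3(4)

The characteristic polynomial is
  det(x·I − A) = x^3 - 12*x^2 + 48*x - 64 = (x - 4)^3

Eigenvalues and multiplicities (the geometric multiplicity of λ is n − rank(A − λI), which equals the number of Jordan blocks for λ):
  λ = 4: algebraic multiplicity = 3, geometric multiplicity = 1

Determining the block sizes for each eigenvalue:
  λ = 4: one block (gm = 1), so the single block has size am = 3 → block sizes [3]

Assembling the blocks gives a Jordan form
J =
  [4, 1, 0]
  [0, 4, 1]
  [0, 0, 4]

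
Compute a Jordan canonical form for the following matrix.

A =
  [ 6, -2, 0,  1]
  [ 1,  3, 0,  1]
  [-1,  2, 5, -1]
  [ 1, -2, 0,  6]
J_2(5) ⊕ J_1(5) ⊕ J_1(5)

The characteristic polynomial is
  det(x·I − A) = x^4 - 20*x^3 + 150*x^2 - 500*x + 625 = (x - 5)^4

Eigenvalues and multiplicities (the geometric multiplicity of λ is n − rank(A − λI), which equals the number of Jordan blocks for λ):
  λ = 5: algebraic multiplicity = 4, geometric multiplicity = 3

Determining the block sizes for each eigenvalue:
  λ = 5: 3 blocks summing to 4 forces exactly one block of size 2 and the rest size 1 → block sizes [2, 1, 1]

Assembling the blocks gives a Jordan form
J =
  [5, 1, 0, 0]
  [0, 5, 0, 0]
  [0, 0, 5, 0]
  [0, 0, 0, 5]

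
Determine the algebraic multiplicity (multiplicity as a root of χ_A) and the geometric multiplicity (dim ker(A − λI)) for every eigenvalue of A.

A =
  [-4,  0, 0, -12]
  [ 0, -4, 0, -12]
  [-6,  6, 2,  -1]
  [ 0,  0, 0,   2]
λ = -4: alg = 2, geom = 2; λ = 2: alg = 2, geom = 1

Step 1 — factor the characteristic polynomial to read off the algebraic multiplicities:
  χ_A(x) = (x - 2)^2*(x + 4)^2

Step 2 — compute geometric multiplicities via the rank-nullity identity g(λ) = n − rank(A − λI):
  rank(A − (-4)·I) = 2, so dim ker(A − (-4)·I) = n − 2 = 2
  rank(A − (2)·I) = 3, so dim ker(A − (2)·I) = n − 3 = 1

Summary:
  λ = -4: algebraic multiplicity = 2, geometric multiplicity = 2
  λ = 2: algebraic multiplicity = 2, geometric multiplicity = 1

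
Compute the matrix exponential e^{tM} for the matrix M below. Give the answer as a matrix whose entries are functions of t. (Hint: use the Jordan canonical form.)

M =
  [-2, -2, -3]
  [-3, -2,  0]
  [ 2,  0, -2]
e^{tM} =
  [exp(-2*t), -2*t*exp(-2*t), -3*t*exp(-2*t)]
  [-3*t*exp(-2*t), 3*t^2*exp(-2*t) + exp(-2*t), 9*t^2*exp(-2*t)/2]
  [2*t*exp(-2*t), -2*t^2*exp(-2*t), -3*t^2*exp(-2*t) + exp(-2*t)]

Strategy: write M = P · J · P⁻¹ where J is a Jordan canonical form, so e^{tM} = P · e^{tJ} · P⁻¹, and e^{tJ} can be computed block-by-block.

M has Jordan form
J =
  [-2,  1,  0]
  [ 0, -2,  1]
  [ 0,  0, -2]
(up to reordering of blocks).

Per-block formulas:
  For a 3×3 Jordan block J_3(-2): exp(t · J_3(-2)) = e^(-2t)·(I + t·N + (t^2/2)·N^2), where N is the 3×3 nilpotent shift.

After assembling e^{tJ} and conjugating by P, we get:

e^{tM} =
  [exp(-2*t), -2*t*exp(-2*t), -3*t*exp(-2*t)]
  [-3*t*exp(-2*t), 3*t^2*exp(-2*t) + exp(-2*t), 9*t^2*exp(-2*t)/2]
  [2*t*exp(-2*t), -2*t^2*exp(-2*t), -3*t^2*exp(-2*t) + exp(-2*t)]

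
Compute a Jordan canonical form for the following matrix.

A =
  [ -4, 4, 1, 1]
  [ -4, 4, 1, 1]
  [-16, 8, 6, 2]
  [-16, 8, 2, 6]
J_1(0) ⊕ J_2(4) ⊕ J_1(4)

The characteristic polynomial is
  det(x·I − A) = x^4 - 12*x^3 + 48*x^2 - 64*x = x*(x - 4)^3

Eigenvalues and multiplicities (the geometric multiplicity of λ is n − rank(A − λI), which equals the number of Jordan blocks for λ):
  λ = 0: algebraic multiplicity = 1, geometric multiplicity = 1
  λ = 4: algebraic multiplicity = 3, geometric multiplicity = 2

Determining the block sizes for each eigenvalue:
  λ = 0: one block (gm = 1), so the single block has size am = 1 → block sizes [1]
  λ = 4: 2 blocks summing to 3 forces exactly one block of size 2 and the rest size 1 → block sizes [2, 1]

Assembling the blocks gives a Jordan form
J =
  [0, 0, 0, 0]
  [0, 4, 1, 0]
  [0, 0, 4, 0]
  [0, 0, 0, 4]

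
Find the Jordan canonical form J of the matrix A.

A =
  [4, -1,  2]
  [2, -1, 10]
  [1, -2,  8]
J_1(3) ⊕ J_2(4)

The characteristic polynomial is
  det(x·I − A) = x^3 - 11*x^2 + 40*x - 48 = (x - 4)^2*(x - 3)

Eigenvalues and multiplicities (the geometric multiplicity of λ is n − rank(A − λI), which equals the number of Jordan blocks for λ):
  λ = 3: algebraic multiplicity = 1, geometric multiplicity = 1
  λ = 4: algebraic multiplicity = 2, geometric multiplicity = 1

Determining the block sizes for each eigenvalue:
  λ = 3: one block (gm = 1), so the single block has size am = 1 → block sizes [1]
  λ = 4: one block (gm = 1), so the single block has size am = 2 → block sizes [2]

Assembling the blocks gives a Jordan form
J =
  [3, 0, 0]
  [0, 4, 1]
  [0, 0, 4]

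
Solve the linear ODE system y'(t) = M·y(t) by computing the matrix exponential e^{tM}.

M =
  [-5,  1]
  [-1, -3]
e^{tM} =
  [-t*exp(-4*t) + exp(-4*t), t*exp(-4*t)]
  [-t*exp(-4*t), t*exp(-4*t) + exp(-4*t)]

Strategy: write M = P · J · P⁻¹ where J is a Jordan canonical form, so e^{tM} = P · e^{tJ} · P⁻¹, and e^{tJ} can be computed block-by-block.

M has Jordan form
J =
  [-4,  1]
  [ 0, -4]
(up to reordering of blocks).

Per-block formulas:
  For a 2×2 Jordan block J_2(-4): exp(t · J_2(-4)) = e^(-4t)·(I + t·N), where N is the 2×2 nilpotent shift.

After assembling e^{tJ} and conjugating by P, we get:

e^{tM} =
  [-t*exp(-4*t) + exp(-4*t), t*exp(-4*t)]
  [-t*exp(-4*t), t*exp(-4*t) + exp(-4*t)]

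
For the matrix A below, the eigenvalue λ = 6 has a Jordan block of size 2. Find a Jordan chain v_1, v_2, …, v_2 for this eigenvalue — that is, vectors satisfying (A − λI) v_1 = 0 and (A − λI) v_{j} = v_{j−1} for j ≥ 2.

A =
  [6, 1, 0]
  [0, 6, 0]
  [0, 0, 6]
A Jordan chain for λ = 6 of length 2:
v_1 = (1, 0, 0)ᵀ
v_2 = (0, 1, 0)ᵀ

Let N = A − (6)·I. We want v_2 with N^2 v_2 = 0 but N^1 v_2 ≠ 0; then v_{j-1} := N · v_j for j = 2, …, 2.

Pick v_2 = (0, 1, 0)ᵀ.
Then v_1 = N · v_2 = (1, 0, 0)ᵀ.

Sanity check: (A − (6)·I) v_1 = (0, 0, 0)ᵀ = 0. ✓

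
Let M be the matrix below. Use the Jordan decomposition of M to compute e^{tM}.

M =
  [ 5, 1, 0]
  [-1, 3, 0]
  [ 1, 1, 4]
e^{tM} =
  [t*exp(4*t) + exp(4*t), t*exp(4*t), 0]
  [-t*exp(4*t), -t*exp(4*t) + exp(4*t), 0]
  [t*exp(4*t), t*exp(4*t), exp(4*t)]

Strategy: write M = P · J · P⁻¹ where J is a Jordan canonical form, so e^{tM} = P · e^{tJ} · P⁻¹, and e^{tJ} can be computed block-by-block.

M has Jordan form
J =
  [4, 1, 0]
  [0, 4, 0]
  [0, 0, 4]
(up to reordering of blocks).

Per-block formulas:
  For a 1×1 block at λ = 4: exp(t · [4]) = [e^(4t)].
  For a 2×2 Jordan block J_2(4): exp(t · J_2(4)) = e^(4t)·(I + t·N), where N is the 2×2 nilpotent shift.

After assembling e^{tJ} and conjugating by P, we get:

e^{tM} =
  [t*exp(4*t) + exp(4*t), t*exp(4*t), 0]
  [-t*exp(4*t), -t*exp(4*t) + exp(4*t), 0]
  [t*exp(4*t), t*exp(4*t), exp(4*t)]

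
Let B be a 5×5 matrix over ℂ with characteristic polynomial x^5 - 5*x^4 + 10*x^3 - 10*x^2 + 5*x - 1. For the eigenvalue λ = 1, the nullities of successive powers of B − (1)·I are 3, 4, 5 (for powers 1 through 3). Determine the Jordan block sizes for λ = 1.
Block sizes for λ = 1: [3, 1, 1]

From the dimensions of kernels of powers, the number of Jordan blocks of size at least j is d_j − d_{j−1} where d_j = dim ker(N^j) (with d_0 = 0). Computing the differences gives [3, 1, 1].
The number of blocks of size exactly k is (#blocks of size ≥ k) − (#blocks of size ≥ k + 1), so the partition is: 2 block(s) of size 1, 1 block(s) of size 3.
In nonincreasing order the block sizes are [3, 1, 1].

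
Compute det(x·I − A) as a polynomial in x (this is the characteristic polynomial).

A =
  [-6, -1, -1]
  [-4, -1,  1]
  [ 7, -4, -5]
x^3 + 12*x^2 + 48*x + 64

Expanding det(x·I − A) (e.g. by cofactor expansion or by noting that A is similar to its Jordan form J, which has the same characteristic polynomial as A) gives
  χ_A(x) = x^3 + 12*x^2 + 48*x + 64
which factors as (x + 4)^3. The eigenvalues (with algebraic multiplicities) are λ = -4 with multiplicity 3.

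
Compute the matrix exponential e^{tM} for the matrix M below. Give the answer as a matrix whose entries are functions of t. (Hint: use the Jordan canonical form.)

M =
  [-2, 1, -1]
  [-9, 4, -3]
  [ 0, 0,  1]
e^{tM} =
  [-3*t*exp(t) + exp(t), t*exp(t), -t*exp(t)]
  [-9*t*exp(t), 3*t*exp(t) + exp(t), -3*t*exp(t)]
  [0, 0, exp(t)]

Strategy: write M = P · J · P⁻¹ where J is a Jordan canonical form, so e^{tM} = P · e^{tJ} · P⁻¹, and e^{tJ} can be computed block-by-block.

M has Jordan form
J =
  [1, 1, 0]
  [0, 1, 0]
  [0, 0, 1]
(up to reordering of blocks).

Per-block formulas:
  For a 2×2 Jordan block J_2(1): exp(t · J_2(1)) = e^(1t)·(I + t·N), where N is the 2×2 nilpotent shift.
  For a 1×1 block at λ = 1: exp(t · [1]) = [e^(1t)].

After assembling e^{tJ} and conjugating by P, we get:

e^{tM} =
  [-3*t*exp(t) + exp(t), t*exp(t), -t*exp(t)]
  [-9*t*exp(t), 3*t*exp(t) + exp(t), -3*t*exp(t)]
  [0, 0, exp(t)]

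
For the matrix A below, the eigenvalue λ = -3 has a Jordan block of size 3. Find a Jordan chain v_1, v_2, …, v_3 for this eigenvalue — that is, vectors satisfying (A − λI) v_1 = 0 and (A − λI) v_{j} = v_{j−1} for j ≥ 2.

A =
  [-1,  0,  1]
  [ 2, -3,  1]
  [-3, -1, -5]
A Jordan chain for λ = -3 of length 3:
v_1 = (1, 1, -2)ᵀ
v_2 = (2, 2, -3)ᵀ
v_3 = (1, 0, 0)ᵀ

Let N = A − (-3)·I. We want v_3 with N^3 v_3 = 0 but N^2 v_3 ≠ 0; then v_{j-1} := N · v_j for j = 3, …, 2.

Pick v_3 = (1, 0, 0)ᵀ.
Then v_2 = N · v_3 = (2, 2, -3)ᵀ.
Then v_1 = N · v_2 = (1, 1, -2)ᵀ.

Sanity check: (A − (-3)·I) v_1 = (0, 0, 0)ᵀ = 0. ✓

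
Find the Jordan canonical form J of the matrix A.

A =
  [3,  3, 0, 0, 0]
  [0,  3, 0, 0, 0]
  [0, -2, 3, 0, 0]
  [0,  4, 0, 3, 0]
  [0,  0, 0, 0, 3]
J_2(3) ⊕ J_1(3) ⊕ J_1(3) ⊕ J_1(3)

The characteristic polynomial is
  det(x·I − A) = x^5 - 15*x^4 + 90*x^3 - 270*x^2 + 405*x - 243 = (x - 3)^5

Eigenvalues and multiplicities (the geometric multiplicity of λ is n − rank(A − λI), which equals the number of Jordan blocks for λ):
  λ = 3: algebraic multiplicity = 5, geometric multiplicity = 4

Determining the block sizes for each eigenvalue:
  λ = 3: 4 blocks summing to 5 forces exactly one block of size 2 and the rest size 1 → block sizes [2, 1, 1, 1]

Assembling the blocks gives a Jordan form
J =
  [3, 1, 0, 0, 0]
  [0, 3, 0, 0, 0]
  [0, 0, 3, 0, 0]
  [0, 0, 0, 3, 0]
  [0, 0, 0, 0, 3]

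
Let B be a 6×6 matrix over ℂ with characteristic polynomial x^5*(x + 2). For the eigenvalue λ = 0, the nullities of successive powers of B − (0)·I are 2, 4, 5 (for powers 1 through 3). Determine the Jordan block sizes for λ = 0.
Block sizes for λ = 0: [3, 2]

From the dimensions of kernels of powers, the number of Jordan blocks of size at least j is d_j − d_{j−1} where d_j = dim ker(N^j) (with d_0 = 0). Computing the differences gives [2, 2, 1].
The number of blocks of size exactly k is (#blocks of size ≥ k) − (#blocks of size ≥ k + 1), so the partition is: 1 block(s) of size 2, 1 block(s) of size 3.
In nonincreasing order the block sizes are [3, 2].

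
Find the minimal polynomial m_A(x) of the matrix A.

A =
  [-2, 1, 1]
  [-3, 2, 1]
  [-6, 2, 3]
x^2 - 2*x + 1

The characteristic polynomial is χ_A(x) = (x - 1)^3, so the eigenvalues are known. The minimal polynomial is
  m_A(x) = Π_λ (x − λ)^{k_λ}
where k_λ is the size of the *largest* Jordan block for λ (equivalently, the smallest k with (A − λI)^k v = 0 for every generalised eigenvector v of λ).

  λ = 1: largest Jordan block has size 2, contributing (x − 1)^2

So m_A(x) = (x - 1)^2 = x^2 - 2*x + 1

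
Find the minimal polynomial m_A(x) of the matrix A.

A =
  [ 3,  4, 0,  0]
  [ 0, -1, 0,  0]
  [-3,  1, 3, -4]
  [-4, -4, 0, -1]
x^3 - 5*x^2 + 3*x + 9

The characteristic polynomial is χ_A(x) = (x - 3)^2*(x + 1)^2, so the eigenvalues are known. The minimal polynomial is
  m_A(x) = Π_λ (x − λ)^{k_λ}
where k_λ is the size of the *largest* Jordan block for λ (equivalently, the smallest k with (A − λI)^k v = 0 for every generalised eigenvector v of λ).

  λ = -1: largest Jordan block has size 1, contributing (x + 1)
  λ = 3: largest Jordan block has size 2, contributing (x − 3)^2

So m_A(x) = (x - 3)^2*(x + 1) = x^3 - 5*x^2 + 3*x + 9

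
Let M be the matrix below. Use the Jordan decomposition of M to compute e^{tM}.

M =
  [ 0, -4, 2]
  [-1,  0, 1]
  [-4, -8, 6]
e^{tM} =
  [-2*t*exp(2*t) + exp(2*t), -4*t*exp(2*t), 2*t*exp(2*t)]
  [-t*exp(2*t), -2*t*exp(2*t) + exp(2*t), t*exp(2*t)]
  [-4*t*exp(2*t), -8*t*exp(2*t), 4*t*exp(2*t) + exp(2*t)]

Strategy: write M = P · J · P⁻¹ where J is a Jordan canonical form, so e^{tM} = P · e^{tJ} · P⁻¹, and e^{tJ} can be computed block-by-block.

M has Jordan form
J =
  [2, 1, 0]
  [0, 2, 0]
  [0, 0, 2]
(up to reordering of blocks).

Per-block formulas:
  For a 2×2 Jordan block J_2(2): exp(t · J_2(2)) = e^(2t)·(I + t·N), where N is the 2×2 nilpotent shift.
  For a 1×1 block at λ = 2: exp(t · [2]) = [e^(2t)].

After assembling e^{tJ} and conjugating by P, we get:

e^{tM} =
  [-2*t*exp(2*t) + exp(2*t), -4*t*exp(2*t), 2*t*exp(2*t)]
  [-t*exp(2*t), -2*t*exp(2*t) + exp(2*t), t*exp(2*t)]
  [-4*t*exp(2*t), -8*t*exp(2*t), 4*t*exp(2*t) + exp(2*t)]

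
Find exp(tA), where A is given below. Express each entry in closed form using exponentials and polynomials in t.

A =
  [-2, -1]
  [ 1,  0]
e^{tA} =
  [-t*exp(-t) + exp(-t), -t*exp(-t)]
  [t*exp(-t), t*exp(-t) + exp(-t)]

Strategy: write A = P · J · P⁻¹ where J is a Jordan canonical form, so e^{tA} = P · e^{tJ} · P⁻¹, and e^{tJ} can be computed block-by-block.

A has Jordan form
J =
  [-1,  1]
  [ 0, -1]
(up to reordering of blocks).

Per-block formulas:
  For a 2×2 Jordan block J_2(-1): exp(t · J_2(-1)) = e^(-1t)·(I + t·N), where N is the 2×2 nilpotent shift.

After assembling e^{tJ} and conjugating by P, we get:

e^{tA} =
  [-t*exp(-t) + exp(-t), -t*exp(-t)]
  [t*exp(-t), t*exp(-t) + exp(-t)]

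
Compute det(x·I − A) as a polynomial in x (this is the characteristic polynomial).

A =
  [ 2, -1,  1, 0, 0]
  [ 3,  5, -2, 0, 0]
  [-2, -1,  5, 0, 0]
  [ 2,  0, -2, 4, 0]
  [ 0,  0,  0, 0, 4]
x^5 - 20*x^4 + 160*x^3 - 640*x^2 + 1280*x - 1024

Expanding det(x·I − A) (e.g. by cofactor expansion or by noting that A is similar to its Jordan form J, which has the same characteristic polynomial as A) gives
  χ_A(x) = x^5 - 20*x^4 + 160*x^3 - 640*x^2 + 1280*x - 1024
which factors as (x - 4)^5. The eigenvalues (with algebraic multiplicities) are λ = 4 with multiplicity 5.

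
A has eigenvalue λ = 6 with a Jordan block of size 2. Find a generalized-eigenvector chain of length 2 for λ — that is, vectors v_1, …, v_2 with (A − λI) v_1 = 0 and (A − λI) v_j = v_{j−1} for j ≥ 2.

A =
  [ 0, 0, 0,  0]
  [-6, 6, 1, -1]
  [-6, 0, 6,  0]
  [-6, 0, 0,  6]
A Jordan chain for λ = 6 of length 2:
v_1 = (0, 1, 0, 0)ᵀ
v_2 = (0, 0, 1, 0)ᵀ

Let N = A − (6)·I. We want v_2 with N^2 v_2 = 0 but N^1 v_2 ≠ 0; then v_{j-1} := N · v_j for j = 2, …, 2.

Pick v_2 = (0, 0, 1, 0)ᵀ.
Then v_1 = N · v_2 = (0, 1, 0, 0)ᵀ.

Sanity check: (A − (6)·I) v_1 = (0, 0, 0, 0)ᵀ = 0. ✓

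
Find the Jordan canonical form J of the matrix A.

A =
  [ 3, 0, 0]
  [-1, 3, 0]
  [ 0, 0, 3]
J_2(3) ⊕ J_1(3)

The characteristic polynomial is
  det(x·I − A) = x^3 - 9*x^2 + 27*x - 27 = (x - 3)^3

Eigenvalues and multiplicities (the geometric multiplicity of λ is n − rank(A − λI), which equals the number of Jordan blocks for λ):
  λ = 3: algebraic multiplicity = 3, geometric multiplicity = 2

Determining the block sizes for each eigenvalue:
  λ = 3: 2 blocks summing to 3 forces exactly one block of size 2 and the rest size 1 → block sizes [2, 1]

Assembling the blocks gives a Jordan form
J =
  [3, 1, 0]
  [0, 3, 0]
  [0, 0, 3]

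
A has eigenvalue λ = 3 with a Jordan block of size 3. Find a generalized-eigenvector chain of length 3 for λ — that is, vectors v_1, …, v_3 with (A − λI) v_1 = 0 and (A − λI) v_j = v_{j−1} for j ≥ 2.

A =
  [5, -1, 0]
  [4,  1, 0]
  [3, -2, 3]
A Jordan chain for λ = 3 of length 3:
v_1 = (0, 0, -2)ᵀ
v_2 = (2, 4, 3)ᵀ
v_3 = (1, 0, 0)ᵀ

Let N = A − (3)·I. We want v_3 with N^3 v_3 = 0 but N^2 v_3 ≠ 0; then v_{j-1} := N · v_j for j = 3, …, 2.

Pick v_3 = (1, 0, 0)ᵀ.
Then v_2 = N · v_3 = (2, 4, 3)ᵀ.
Then v_1 = N · v_2 = (0, 0, -2)ᵀ.

Sanity check: (A − (3)·I) v_1 = (0, 0, 0)ᵀ = 0. ✓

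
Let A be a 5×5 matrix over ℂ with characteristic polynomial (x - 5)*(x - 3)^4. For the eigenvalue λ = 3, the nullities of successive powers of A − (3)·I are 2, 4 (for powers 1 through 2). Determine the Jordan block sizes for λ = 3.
Block sizes for λ = 3: [2, 2]

From the dimensions of kernels of powers, the number of Jordan blocks of size at least j is d_j − d_{j−1} where d_j = dim ker(N^j) (with d_0 = 0). Computing the differences gives [2, 2].
The number of blocks of size exactly k is (#blocks of size ≥ k) − (#blocks of size ≥ k + 1), so the partition is: 2 block(s) of size 2.
In nonincreasing order the block sizes are [2, 2].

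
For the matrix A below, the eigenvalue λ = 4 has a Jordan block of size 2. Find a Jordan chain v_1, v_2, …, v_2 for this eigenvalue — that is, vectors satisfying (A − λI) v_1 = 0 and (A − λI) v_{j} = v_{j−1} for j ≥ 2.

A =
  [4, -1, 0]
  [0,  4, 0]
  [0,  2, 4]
A Jordan chain for λ = 4 of length 2:
v_1 = (-1, 0, 2)ᵀ
v_2 = (0, 1, 0)ᵀ

Let N = A − (4)·I. We want v_2 with N^2 v_2 = 0 but N^1 v_2 ≠ 0; then v_{j-1} := N · v_j for j = 2, …, 2.

Pick v_2 = (0, 1, 0)ᵀ.
Then v_1 = N · v_2 = (-1, 0, 2)ᵀ.

Sanity check: (A − (4)·I) v_1 = (0, 0, 0)ᵀ = 0. ✓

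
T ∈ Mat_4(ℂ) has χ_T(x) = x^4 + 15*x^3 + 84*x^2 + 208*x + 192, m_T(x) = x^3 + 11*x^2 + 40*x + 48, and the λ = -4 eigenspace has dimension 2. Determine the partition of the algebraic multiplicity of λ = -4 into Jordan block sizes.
Block sizes for λ = -4: [2, 1]

Step 1 — from the characteristic polynomial, algebraic multiplicity of λ = -4 is 3. From dim ker(T − (-4)·I) = 2, there are exactly 2 Jordan blocks for λ = -4.
Step 2 — from the minimal polynomial, the factor (x + 4)^2 tells us the largest block for λ = -4 has size 2.
Step 3 — with total size 3, 2 blocks, and largest block 2, the block sizes (in nonincreasing order) are [2, 1].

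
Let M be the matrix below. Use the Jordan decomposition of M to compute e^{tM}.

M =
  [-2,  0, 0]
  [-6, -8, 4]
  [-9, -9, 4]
e^{tM} =
  [exp(-2*t), 0, 0]
  [-6*t*exp(-2*t), -6*t*exp(-2*t) + exp(-2*t), 4*t*exp(-2*t)]
  [-9*t*exp(-2*t), -9*t*exp(-2*t), 6*t*exp(-2*t) + exp(-2*t)]

Strategy: write M = P · J · P⁻¹ where J is a Jordan canonical form, so e^{tM} = P · e^{tJ} · P⁻¹, and e^{tJ} can be computed block-by-block.

M has Jordan form
J =
  [-2,  1,  0]
  [ 0, -2,  0]
  [ 0,  0, -2]
(up to reordering of blocks).

Per-block formulas:
  For a 1×1 block at λ = -2: exp(t · [-2]) = [e^(-2t)].
  For a 2×2 Jordan block J_2(-2): exp(t · J_2(-2)) = e^(-2t)·(I + t·N), where N is the 2×2 nilpotent shift.

After assembling e^{tJ} and conjugating by P, we get:

e^{tM} =
  [exp(-2*t), 0, 0]
  [-6*t*exp(-2*t), -6*t*exp(-2*t) + exp(-2*t), 4*t*exp(-2*t)]
  [-9*t*exp(-2*t), -9*t*exp(-2*t), 6*t*exp(-2*t) + exp(-2*t)]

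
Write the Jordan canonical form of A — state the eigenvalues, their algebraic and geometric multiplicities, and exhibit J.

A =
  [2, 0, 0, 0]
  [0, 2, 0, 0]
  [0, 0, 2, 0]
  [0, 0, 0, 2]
J_1(2) ⊕ J_1(2) ⊕ J_1(2) ⊕ J_1(2)

The characteristic polynomial is
  det(x·I − A) = x^4 - 8*x^3 + 24*x^2 - 32*x + 16 = (x - 2)^4

Eigenvalues and multiplicities (the geometric multiplicity of λ is n − rank(A − λI), which equals the number of Jordan blocks for λ):
  λ = 2: algebraic multiplicity = 4, geometric multiplicity = 4

Determining the block sizes for each eigenvalue:
  λ = 2: gm = am = 4, so every block has size 1 → block sizes [1, 1, 1, 1]

Assembling the blocks gives a Jordan form
J =
  [2, 0, 0, 0]
  [0, 2, 0, 0]
  [0, 0, 2, 0]
  [0, 0, 0, 2]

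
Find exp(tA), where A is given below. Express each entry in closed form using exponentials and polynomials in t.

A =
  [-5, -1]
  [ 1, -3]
e^{tA} =
  [-t*exp(-4*t) + exp(-4*t), -t*exp(-4*t)]
  [t*exp(-4*t), t*exp(-4*t) + exp(-4*t)]

Strategy: write A = P · J · P⁻¹ where J is a Jordan canonical form, so e^{tA} = P · e^{tJ} · P⁻¹, and e^{tJ} can be computed block-by-block.

A has Jordan form
J =
  [-4,  1]
  [ 0, -4]
(up to reordering of blocks).

Per-block formulas:
  For a 2×2 Jordan block J_2(-4): exp(t · J_2(-4)) = e^(-4t)·(I + t·N), where N is the 2×2 nilpotent shift.

After assembling e^{tJ} and conjugating by P, we get:

e^{tA} =
  [-t*exp(-4*t) + exp(-4*t), -t*exp(-4*t)]
  [t*exp(-4*t), t*exp(-4*t) + exp(-4*t)]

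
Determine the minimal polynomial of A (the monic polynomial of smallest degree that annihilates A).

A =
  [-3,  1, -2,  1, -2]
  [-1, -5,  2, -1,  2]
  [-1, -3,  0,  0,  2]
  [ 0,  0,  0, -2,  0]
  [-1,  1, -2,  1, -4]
x^4 + 12*x^3 + 52*x^2 + 96*x + 64

The characteristic polynomial is χ_A(x) = (x + 2)^3*(x + 4)^2, so the eigenvalues are known. The minimal polynomial is
  m_A(x) = Π_λ (x − λ)^{k_λ}
where k_λ is the size of the *largest* Jordan block for λ (equivalently, the smallest k with (A − λI)^k v = 0 for every generalised eigenvector v of λ).

  λ = -4: largest Jordan block has size 2, contributing (x + 4)^2
  λ = -2: largest Jordan block has size 2, contributing (x + 2)^2

So m_A(x) = (x + 2)^2*(x + 4)^2 = x^4 + 12*x^3 + 52*x^2 + 96*x + 64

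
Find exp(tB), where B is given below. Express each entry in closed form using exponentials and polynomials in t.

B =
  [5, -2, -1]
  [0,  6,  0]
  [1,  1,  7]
e^{tB} =
  [-t*exp(6*t) + exp(6*t), t^2*exp(6*t)/2 - 2*t*exp(6*t), -t*exp(6*t)]
  [0, exp(6*t), 0]
  [t*exp(6*t), -t^2*exp(6*t)/2 + t*exp(6*t), t*exp(6*t) + exp(6*t)]

Strategy: write B = P · J · P⁻¹ where J is a Jordan canonical form, so e^{tB} = P · e^{tJ} · P⁻¹, and e^{tJ} can be computed block-by-block.

B has Jordan form
J =
  [6, 1, 0]
  [0, 6, 1]
  [0, 0, 6]
(up to reordering of blocks).

Per-block formulas:
  For a 3×3 Jordan block J_3(6): exp(t · J_3(6)) = e^(6t)·(I + t·N + (t^2/2)·N^2), where N is the 3×3 nilpotent shift.

After assembling e^{tJ} and conjugating by P, we get:

e^{tB} =
  [-t*exp(6*t) + exp(6*t), t^2*exp(6*t)/2 - 2*t*exp(6*t), -t*exp(6*t)]
  [0, exp(6*t), 0]
  [t*exp(6*t), -t^2*exp(6*t)/2 + t*exp(6*t), t*exp(6*t) + exp(6*t)]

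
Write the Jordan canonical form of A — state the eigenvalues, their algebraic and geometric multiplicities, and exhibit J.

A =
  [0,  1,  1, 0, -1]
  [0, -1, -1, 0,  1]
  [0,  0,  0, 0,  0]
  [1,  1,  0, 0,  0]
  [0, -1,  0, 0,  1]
J_3(0) ⊕ J_2(0)

The characteristic polynomial is
  det(x·I − A) = x^5

Eigenvalues and multiplicities (the geometric multiplicity of λ is n − rank(A − λI), which equals the number of Jordan blocks for λ):
  λ = 0: algebraic multiplicity = 5, geometric multiplicity = 2

Determining the block sizes for each eigenvalue:
  λ = 0: with am = 5 and gm = 2, the partition is not yet determined (e.g. several partitions of 5 into 2 parts exist). Let N = A − (0)·I. Computing rank(N^1) = 3, rank(N^2) = 1, rank(N^3) = 0; the number of blocks of size ≥ j is rank(N^{j−1}) − rank(N^j), giving [2, 2, 1]. So we have 1 block(s) of size 3, 1 block(s) of size 2 → block sizes [3, 2]

Assembling the blocks gives a Jordan form
J =
  [0, 1, 0, 0, 0]
  [0, 0, 1, 0, 0]
  [0, 0, 0, 0, 0]
  [0, 0, 0, 0, 1]
  [0, 0, 0, 0, 0]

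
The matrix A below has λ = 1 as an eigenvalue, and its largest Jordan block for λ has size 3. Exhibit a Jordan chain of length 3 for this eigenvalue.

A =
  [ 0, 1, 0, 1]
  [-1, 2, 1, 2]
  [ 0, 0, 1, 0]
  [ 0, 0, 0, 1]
A Jordan chain for λ = 1 of length 3:
v_1 = (1, 1, 0, 0)ᵀ
v_2 = (0, 1, 0, 0)ᵀ
v_3 = (0, 0, 1, 0)ᵀ

Let N = A − (1)·I. We want v_3 with N^3 v_3 = 0 but N^2 v_3 ≠ 0; then v_{j-1} := N · v_j for j = 3, …, 2.

Pick v_3 = (0, 0, 1, 0)ᵀ.
Then v_2 = N · v_3 = (0, 1, 0, 0)ᵀ.
Then v_1 = N · v_2 = (1, 1, 0, 0)ᵀ.

Sanity check: (A − (1)·I) v_1 = (0, 0, 0, 0)ᵀ = 0. ✓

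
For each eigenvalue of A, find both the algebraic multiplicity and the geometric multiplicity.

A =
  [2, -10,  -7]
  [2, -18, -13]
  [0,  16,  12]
λ = -4: alg = 1, geom = 1; λ = 0: alg = 2, geom = 1

Step 1 — factor the characteristic polynomial to read off the algebraic multiplicities:
  χ_A(x) = x^2*(x + 4)

Step 2 — compute geometric multiplicities via the rank-nullity identity g(λ) = n − rank(A − λI):
  rank(A − (-4)·I) = 2, so dim ker(A − (-4)·I) = n − 2 = 1
  rank(A − (0)·I) = 2, so dim ker(A − (0)·I) = n − 2 = 1

Summary:
  λ = -4: algebraic multiplicity = 1, geometric multiplicity = 1
  λ = 0: algebraic multiplicity = 2, geometric multiplicity = 1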